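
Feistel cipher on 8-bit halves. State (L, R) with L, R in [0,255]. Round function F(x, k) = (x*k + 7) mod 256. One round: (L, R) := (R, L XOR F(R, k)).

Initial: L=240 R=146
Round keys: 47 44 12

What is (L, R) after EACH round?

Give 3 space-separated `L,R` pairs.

Answer: 146,37 37,241 241,118

Derivation:
Round 1 (k=47): L=146 R=37
Round 2 (k=44): L=37 R=241
Round 3 (k=12): L=241 R=118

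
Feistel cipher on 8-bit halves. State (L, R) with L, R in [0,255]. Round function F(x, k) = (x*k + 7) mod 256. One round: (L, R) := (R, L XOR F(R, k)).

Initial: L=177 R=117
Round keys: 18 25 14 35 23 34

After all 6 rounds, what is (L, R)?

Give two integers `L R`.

Answer: 134 49

Derivation:
Round 1 (k=18): L=117 R=240
Round 2 (k=25): L=240 R=2
Round 3 (k=14): L=2 R=211
Round 4 (k=35): L=211 R=226
Round 5 (k=23): L=226 R=134
Round 6 (k=34): L=134 R=49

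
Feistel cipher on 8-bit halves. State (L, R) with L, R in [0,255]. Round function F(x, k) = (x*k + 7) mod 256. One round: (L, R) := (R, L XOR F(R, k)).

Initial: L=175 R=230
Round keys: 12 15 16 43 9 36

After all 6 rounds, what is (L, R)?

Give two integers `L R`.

Round 1 (k=12): L=230 R=96
Round 2 (k=15): L=96 R=65
Round 3 (k=16): L=65 R=119
Round 4 (k=43): L=119 R=69
Round 5 (k=9): L=69 R=3
Round 6 (k=36): L=3 R=54

Answer: 3 54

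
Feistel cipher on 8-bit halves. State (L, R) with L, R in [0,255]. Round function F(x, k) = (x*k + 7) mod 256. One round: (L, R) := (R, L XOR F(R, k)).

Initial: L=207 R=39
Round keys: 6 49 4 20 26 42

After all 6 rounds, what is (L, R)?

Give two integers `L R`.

Answer: 160 94

Derivation:
Round 1 (k=6): L=39 R=62
Round 2 (k=49): L=62 R=194
Round 3 (k=4): L=194 R=49
Round 4 (k=20): L=49 R=25
Round 5 (k=26): L=25 R=160
Round 6 (k=42): L=160 R=94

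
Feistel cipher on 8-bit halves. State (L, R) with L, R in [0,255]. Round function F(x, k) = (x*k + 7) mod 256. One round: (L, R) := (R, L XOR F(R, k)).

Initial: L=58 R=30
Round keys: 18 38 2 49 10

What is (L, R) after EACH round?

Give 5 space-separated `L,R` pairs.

Round 1 (k=18): L=30 R=25
Round 2 (k=38): L=25 R=163
Round 3 (k=2): L=163 R=84
Round 4 (k=49): L=84 R=184
Round 5 (k=10): L=184 R=99

Answer: 30,25 25,163 163,84 84,184 184,99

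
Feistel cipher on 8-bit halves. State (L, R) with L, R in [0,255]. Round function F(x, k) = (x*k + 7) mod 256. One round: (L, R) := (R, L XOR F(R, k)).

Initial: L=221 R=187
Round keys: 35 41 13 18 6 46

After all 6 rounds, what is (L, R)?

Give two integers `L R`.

Round 1 (k=35): L=187 R=69
Round 2 (k=41): L=69 R=175
Round 3 (k=13): L=175 R=175
Round 4 (k=18): L=175 R=250
Round 5 (k=6): L=250 R=76
Round 6 (k=46): L=76 R=85

Answer: 76 85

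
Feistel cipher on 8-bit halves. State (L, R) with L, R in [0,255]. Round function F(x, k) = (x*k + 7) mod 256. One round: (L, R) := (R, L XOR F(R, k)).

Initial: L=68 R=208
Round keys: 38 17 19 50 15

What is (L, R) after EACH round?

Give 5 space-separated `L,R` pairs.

Round 1 (k=38): L=208 R=163
Round 2 (k=17): L=163 R=10
Round 3 (k=19): L=10 R=102
Round 4 (k=50): L=102 R=249
Round 5 (k=15): L=249 R=248

Answer: 208,163 163,10 10,102 102,249 249,248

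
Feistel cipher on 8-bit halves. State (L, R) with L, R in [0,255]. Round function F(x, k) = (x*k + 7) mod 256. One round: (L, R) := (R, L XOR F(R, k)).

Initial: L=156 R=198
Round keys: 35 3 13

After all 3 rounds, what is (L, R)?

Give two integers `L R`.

Round 1 (k=35): L=198 R=133
Round 2 (k=3): L=133 R=80
Round 3 (k=13): L=80 R=146

Answer: 80 146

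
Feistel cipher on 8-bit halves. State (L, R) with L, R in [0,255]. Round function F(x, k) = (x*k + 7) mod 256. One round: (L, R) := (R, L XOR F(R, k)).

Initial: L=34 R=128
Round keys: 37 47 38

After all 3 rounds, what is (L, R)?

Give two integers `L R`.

Round 1 (k=37): L=128 R=165
Round 2 (k=47): L=165 R=210
Round 3 (k=38): L=210 R=150

Answer: 210 150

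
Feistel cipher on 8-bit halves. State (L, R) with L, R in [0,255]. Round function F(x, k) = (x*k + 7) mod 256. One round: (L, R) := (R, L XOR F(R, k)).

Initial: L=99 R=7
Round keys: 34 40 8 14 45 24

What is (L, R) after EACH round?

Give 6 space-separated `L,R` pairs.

Answer: 7,150 150,112 112,17 17,133 133,121 121,218

Derivation:
Round 1 (k=34): L=7 R=150
Round 2 (k=40): L=150 R=112
Round 3 (k=8): L=112 R=17
Round 4 (k=14): L=17 R=133
Round 5 (k=45): L=133 R=121
Round 6 (k=24): L=121 R=218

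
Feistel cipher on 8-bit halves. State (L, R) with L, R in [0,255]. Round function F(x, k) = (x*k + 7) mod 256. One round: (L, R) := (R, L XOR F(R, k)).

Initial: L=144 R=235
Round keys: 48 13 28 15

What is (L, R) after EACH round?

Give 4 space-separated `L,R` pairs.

Round 1 (k=48): L=235 R=135
Round 2 (k=13): L=135 R=9
Round 3 (k=28): L=9 R=132
Round 4 (k=15): L=132 R=202

Answer: 235,135 135,9 9,132 132,202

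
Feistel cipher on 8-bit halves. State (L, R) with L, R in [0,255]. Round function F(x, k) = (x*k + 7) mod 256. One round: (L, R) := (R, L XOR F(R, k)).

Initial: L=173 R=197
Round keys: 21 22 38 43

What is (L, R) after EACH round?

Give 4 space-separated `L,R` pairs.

Round 1 (k=21): L=197 R=157
Round 2 (k=22): L=157 R=64
Round 3 (k=38): L=64 R=26
Round 4 (k=43): L=26 R=37

Answer: 197,157 157,64 64,26 26,37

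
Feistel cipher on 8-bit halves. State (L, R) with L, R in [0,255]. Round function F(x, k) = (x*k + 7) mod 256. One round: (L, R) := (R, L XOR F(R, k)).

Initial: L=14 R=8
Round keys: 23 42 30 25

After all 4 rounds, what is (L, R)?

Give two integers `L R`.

Round 1 (k=23): L=8 R=177
Round 2 (k=42): L=177 R=25
Round 3 (k=30): L=25 R=68
Round 4 (k=25): L=68 R=178

Answer: 68 178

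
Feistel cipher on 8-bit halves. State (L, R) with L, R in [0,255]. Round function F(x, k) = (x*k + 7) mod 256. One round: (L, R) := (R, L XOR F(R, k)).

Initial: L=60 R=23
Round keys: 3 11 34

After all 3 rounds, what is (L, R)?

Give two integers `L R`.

Answer: 192 247

Derivation:
Round 1 (k=3): L=23 R=112
Round 2 (k=11): L=112 R=192
Round 3 (k=34): L=192 R=247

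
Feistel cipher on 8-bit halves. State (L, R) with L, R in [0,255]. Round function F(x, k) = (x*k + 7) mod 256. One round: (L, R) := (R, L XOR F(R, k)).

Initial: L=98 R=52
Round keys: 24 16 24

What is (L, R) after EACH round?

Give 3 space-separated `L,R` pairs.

Round 1 (k=24): L=52 R=133
Round 2 (k=16): L=133 R=99
Round 3 (k=24): L=99 R=202

Answer: 52,133 133,99 99,202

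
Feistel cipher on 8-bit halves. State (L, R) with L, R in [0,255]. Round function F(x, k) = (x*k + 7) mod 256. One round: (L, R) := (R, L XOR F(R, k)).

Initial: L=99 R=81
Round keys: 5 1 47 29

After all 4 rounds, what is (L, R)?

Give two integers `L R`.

Answer: 255 189

Derivation:
Round 1 (k=5): L=81 R=255
Round 2 (k=1): L=255 R=87
Round 3 (k=47): L=87 R=255
Round 4 (k=29): L=255 R=189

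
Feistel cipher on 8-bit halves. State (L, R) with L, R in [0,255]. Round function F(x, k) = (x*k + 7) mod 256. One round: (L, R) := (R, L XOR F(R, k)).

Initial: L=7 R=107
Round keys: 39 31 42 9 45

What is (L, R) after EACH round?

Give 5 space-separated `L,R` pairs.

Answer: 107,83 83,127 127,142 142,122 122,247

Derivation:
Round 1 (k=39): L=107 R=83
Round 2 (k=31): L=83 R=127
Round 3 (k=42): L=127 R=142
Round 4 (k=9): L=142 R=122
Round 5 (k=45): L=122 R=247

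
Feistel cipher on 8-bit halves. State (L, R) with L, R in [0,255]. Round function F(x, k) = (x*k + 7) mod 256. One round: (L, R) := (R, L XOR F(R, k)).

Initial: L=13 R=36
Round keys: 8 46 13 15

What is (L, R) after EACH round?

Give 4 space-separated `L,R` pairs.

Answer: 36,42 42,183 183,120 120,184

Derivation:
Round 1 (k=8): L=36 R=42
Round 2 (k=46): L=42 R=183
Round 3 (k=13): L=183 R=120
Round 4 (k=15): L=120 R=184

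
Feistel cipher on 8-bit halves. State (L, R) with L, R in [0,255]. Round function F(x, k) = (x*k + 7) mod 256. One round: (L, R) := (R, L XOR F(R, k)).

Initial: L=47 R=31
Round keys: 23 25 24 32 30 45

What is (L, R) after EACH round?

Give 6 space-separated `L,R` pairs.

Answer: 31,255 255,241 241,96 96,246 246,187 187,16

Derivation:
Round 1 (k=23): L=31 R=255
Round 2 (k=25): L=255 R=241
Round 3 (k=24): L=241 R=96
Round 4 (k=32): L=96 R=246
Round 5 (k=30): L=246 R=187
Round 6 (k=45): L=187 R=16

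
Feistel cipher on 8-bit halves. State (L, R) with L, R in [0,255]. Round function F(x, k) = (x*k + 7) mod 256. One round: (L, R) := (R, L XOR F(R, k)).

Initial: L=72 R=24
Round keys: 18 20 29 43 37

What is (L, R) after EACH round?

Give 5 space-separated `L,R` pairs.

Round 1 (k=18): L=24 R=255
Round 2 (k=20): L=255 R=235
Round 3 (k=29): L=235 R=89
Round 4 (k=43): L=89 R=17
Round 5 (k=37): L=17 R=37

Answer: 24,255 255,235 235,89 89,17 17,37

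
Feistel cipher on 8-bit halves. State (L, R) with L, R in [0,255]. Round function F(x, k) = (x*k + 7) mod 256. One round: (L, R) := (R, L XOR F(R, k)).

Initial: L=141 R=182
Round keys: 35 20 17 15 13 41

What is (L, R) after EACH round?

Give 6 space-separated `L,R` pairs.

Round 1 (k=35): L=182 R=100
Round 2 (k=20): L=100 R=97
Round 3 (k=17): L=97 R=28
Round 4 (k=15): L=28 R=202
Round 5 (k=13): L=202 R=85
Round 6 (k=41): L=85 R=110

Answer: 182,100 100,97 97,28 28,202 202,85 85,110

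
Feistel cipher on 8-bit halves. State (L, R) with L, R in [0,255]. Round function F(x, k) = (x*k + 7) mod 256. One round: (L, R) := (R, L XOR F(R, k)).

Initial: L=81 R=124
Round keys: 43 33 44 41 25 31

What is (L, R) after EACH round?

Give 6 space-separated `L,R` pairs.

Answer: 124,138 138,173 173,73 73,21 21,93 93,95

Derivation:
Round 1 (k=43): L=124 R=138
Round 2 (k=33): L=138 R=173
Round 3 (k=44): L=173 R=73
Round 4 (k=41): L=73 R=21
Round 5 (k=25): L=21 R=93
Round 6 (k=31): L=93 R=95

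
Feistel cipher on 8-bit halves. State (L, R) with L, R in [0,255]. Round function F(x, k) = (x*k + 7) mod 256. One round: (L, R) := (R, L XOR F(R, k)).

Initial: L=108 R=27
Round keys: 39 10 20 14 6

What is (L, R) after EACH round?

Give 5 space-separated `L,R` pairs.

Round 1 (k=39): L=27 R=72
Round 2 (k=10): L=72 R=204
Round 3 (k=20): L=204 R=191
Round 4 (k=14): L=191 R=181
Round 5 (k=6): L=181 R=250

Answer: 27,72 72,204 204,191 191,181 181,250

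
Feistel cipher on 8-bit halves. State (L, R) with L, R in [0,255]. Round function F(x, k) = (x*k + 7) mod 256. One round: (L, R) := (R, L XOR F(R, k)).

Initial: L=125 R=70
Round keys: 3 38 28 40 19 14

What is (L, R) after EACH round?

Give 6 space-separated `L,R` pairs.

Round 1 (k=3): L=70 R=164
Round 2 (k=38): L=164 R=25
Round 3 (k=28): L=25 R=103
Round 4 (k=40): L=103 R=6
Round 5 (k=19): L=6 R=30
Round 6 (k=14): L=30 R=173

Answer: 70,164 164,25 25,103 103,6 6,30 30,173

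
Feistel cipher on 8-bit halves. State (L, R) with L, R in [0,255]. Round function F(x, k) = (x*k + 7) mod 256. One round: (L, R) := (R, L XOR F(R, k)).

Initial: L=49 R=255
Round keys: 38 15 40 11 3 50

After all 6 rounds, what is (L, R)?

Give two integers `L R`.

Round 1 (k=38): L=255 R=208
Round 2 (k=15): L=208 R=200
Round 3 (k=40): L=200 R=151
Round 4 (k=11): L=151 R=76
Round 5 (k=3): L=76 R=124
Round 6 (k=50): L=124 R=115

Answer: 124 115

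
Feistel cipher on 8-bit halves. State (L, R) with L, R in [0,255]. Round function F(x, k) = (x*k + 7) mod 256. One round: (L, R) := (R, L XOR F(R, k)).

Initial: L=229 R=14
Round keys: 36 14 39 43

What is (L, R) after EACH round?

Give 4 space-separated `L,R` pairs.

Round 1 (k=36): L=14 R=26
Round 2 (k=14): L=26 R=125
Round 3 (k=39): L=125 R=8
Round 4 (k=43): L=8 R=34

Answer: 14,26 26,125 125,8 8,34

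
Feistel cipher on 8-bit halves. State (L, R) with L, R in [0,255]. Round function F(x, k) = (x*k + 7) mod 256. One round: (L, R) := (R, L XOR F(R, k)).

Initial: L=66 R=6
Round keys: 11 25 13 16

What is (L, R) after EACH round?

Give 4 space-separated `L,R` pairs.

Answer: 6,11 11,28 28,120 120,155

Derivation:
Round 1 (k=11): L=6 R=11
Round 2 (k=25): L=11 R=28
Round 3 (k=13): L=28 R=120
Round 4 (k=16): L=120 R=155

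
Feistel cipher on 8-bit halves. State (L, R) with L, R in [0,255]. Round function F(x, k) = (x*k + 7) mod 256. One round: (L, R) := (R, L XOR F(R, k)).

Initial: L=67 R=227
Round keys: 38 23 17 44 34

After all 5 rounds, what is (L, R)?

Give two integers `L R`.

Round 1 (k=38): L=227 R=250
Round 2 (k=23): L=250 R=158
Round 3 (k=17): L=158 R=127
Round 4 (k=44): L=127 R=69
Round 5 (k=34): L=69 R=78

Answer: 69 78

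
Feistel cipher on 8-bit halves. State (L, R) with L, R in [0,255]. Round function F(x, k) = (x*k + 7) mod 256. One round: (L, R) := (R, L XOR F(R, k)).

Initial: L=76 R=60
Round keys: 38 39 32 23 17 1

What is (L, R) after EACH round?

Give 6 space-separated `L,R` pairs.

Answer: 60,163 163,224 224,164 164,35 35,254 254,38

Derivation:
Round 1 (k=38): L=60 R=163
Round 2 (k=39): L=163 R=224
Round 3 (k=32): L=224 R=164
Round 4 (k=23): L=164 R=35
Round 5 (k=17): L=35 R=254
Round 6 (k=1): L=254 R=38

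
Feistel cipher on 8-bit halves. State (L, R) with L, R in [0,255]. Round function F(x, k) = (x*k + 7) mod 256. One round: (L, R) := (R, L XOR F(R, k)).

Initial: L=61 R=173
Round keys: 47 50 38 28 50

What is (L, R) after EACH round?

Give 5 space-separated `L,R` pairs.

Round 1 (k=47): L=173 R=247
Round 2 (k=50): L=247 R=232
Round 3 (k=38): L=232 R=128
Round 4 (k=28): L=128 R=239
Round 5 (k=50): L=239 R=53

Answer: 173,247 247,232 232,128 128,239 239,53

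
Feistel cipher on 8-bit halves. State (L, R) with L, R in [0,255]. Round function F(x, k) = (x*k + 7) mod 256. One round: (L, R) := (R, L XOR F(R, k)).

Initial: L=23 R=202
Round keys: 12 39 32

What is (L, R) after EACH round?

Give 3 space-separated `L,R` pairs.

Answer: 202,104 104,21 21,207

Derivation:
Round 1 (k=12): L=202 R=104
Round 2 (k=39): L=104 R=21
Round 3 (k=32): L=21 R=207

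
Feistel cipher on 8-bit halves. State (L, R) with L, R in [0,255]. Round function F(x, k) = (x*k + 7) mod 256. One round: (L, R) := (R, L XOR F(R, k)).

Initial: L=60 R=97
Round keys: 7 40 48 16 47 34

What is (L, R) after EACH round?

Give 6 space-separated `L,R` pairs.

Answer: 97,146 146,182 182,181 181,225 225,227 227,204

Derivation:
Round 1 (k=7): L=97 R=146
Round 2 (k=40): L=146 R=182
Round 3 (k=48): L=182 R=181
Round 4 (k=16): L=181 R=225
Round 5 (k=47): L=225 R=227
Round 6 (k=34): L=227 R=204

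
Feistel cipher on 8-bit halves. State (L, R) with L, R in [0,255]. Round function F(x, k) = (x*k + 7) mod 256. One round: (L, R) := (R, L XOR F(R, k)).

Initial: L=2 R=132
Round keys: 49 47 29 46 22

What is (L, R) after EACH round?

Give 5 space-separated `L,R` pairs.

Round 1 (k=49): L=132 R=73
Round 2 (k=47): L=73 R=234
Round 3 (k=29): L=234 R=192
Round 4 (k=46): L=192 R=109
Round 5 (k=22): L=109 R=165

Answer: 132,73 73,234 234,192 192,109 109,165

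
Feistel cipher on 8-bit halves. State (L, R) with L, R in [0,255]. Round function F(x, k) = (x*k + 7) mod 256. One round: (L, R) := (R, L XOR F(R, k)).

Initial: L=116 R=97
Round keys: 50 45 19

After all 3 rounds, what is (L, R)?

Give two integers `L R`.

Round 1 (k=50): L=97 R=141
Round 2 (k=45): L=141 R=177
Round 3 (k=19): L=177 R=167

Answer: 177 167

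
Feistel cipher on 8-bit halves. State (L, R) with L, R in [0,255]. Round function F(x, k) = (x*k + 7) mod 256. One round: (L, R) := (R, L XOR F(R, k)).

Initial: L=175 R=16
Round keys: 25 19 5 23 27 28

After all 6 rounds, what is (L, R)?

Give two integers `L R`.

Answer: 7 9

Derivation:
Round 1 (k=25): L=16 R=56
Round 2 (k=19): L=56 R=63
Round 3 (k=5): L=63 R=122
Round 4 (k=23): L=122 R=194
Round 5 (k=27): L=194 R=7
Round 6 (k=28): L=7 R=9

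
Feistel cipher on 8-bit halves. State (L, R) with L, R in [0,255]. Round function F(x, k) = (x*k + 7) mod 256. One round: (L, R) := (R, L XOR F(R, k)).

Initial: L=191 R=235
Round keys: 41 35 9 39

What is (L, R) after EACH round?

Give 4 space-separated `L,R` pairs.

Answer: 235,21 21,13 13,105 105,11

Derivation:
Round 1 (k=41): L=235 R=21
Round 2 (k=35): L=21 R=13
Round 3 (k=9): L=13 R=105
Round 4 (k=39): L=105 R=11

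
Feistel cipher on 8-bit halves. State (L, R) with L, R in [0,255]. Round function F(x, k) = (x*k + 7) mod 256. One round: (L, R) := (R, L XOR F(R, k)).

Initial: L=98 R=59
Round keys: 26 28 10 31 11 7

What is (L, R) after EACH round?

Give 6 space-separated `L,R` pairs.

Round 1 (k=26): L=59 R=103
Round 2 (k=28): L=103 R=112
Round 3 (k=10): L=112 R=0
Round 4 (k=31): L=0 R=119
Round 5 (k=11): L=119 R=36
Round 6 (k=7): L=36 R=116

Answer: 59,103 103,112 112,0 0,119 119,36 36,116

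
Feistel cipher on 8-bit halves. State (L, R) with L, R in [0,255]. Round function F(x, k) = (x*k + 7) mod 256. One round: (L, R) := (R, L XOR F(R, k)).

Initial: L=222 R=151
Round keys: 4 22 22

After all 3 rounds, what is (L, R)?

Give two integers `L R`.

Answer: 210 174

Derivation:
Round 1 (k=4): L=151 R=189
Round 2 (k=22): L=189 R=210
Round 3 (k=22): L=210 R=174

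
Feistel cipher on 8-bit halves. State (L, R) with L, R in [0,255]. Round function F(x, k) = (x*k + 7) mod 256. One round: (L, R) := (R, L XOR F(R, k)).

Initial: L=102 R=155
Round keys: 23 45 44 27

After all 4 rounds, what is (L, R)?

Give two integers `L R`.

Round 1 (k=23): L=155 R=146
Round 2 (k=45): L=146 R=42
Round 3 (k=44): L=42 R=173
Round 4 (k=27): L=173 R=108

Answer: 173 108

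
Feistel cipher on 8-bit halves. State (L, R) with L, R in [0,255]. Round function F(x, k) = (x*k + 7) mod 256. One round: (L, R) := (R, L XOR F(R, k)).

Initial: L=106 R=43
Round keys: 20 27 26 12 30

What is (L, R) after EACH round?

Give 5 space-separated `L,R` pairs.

Round 1 (k=20): L=43 R=9
Round 2 (k=27): L=9 R=209
Round 3 (k=26): L=209 R=72
Round 4 (k=12): L=72 R=182
Round 5 (k=30): L=182 R=19

Answer: 43,9 9,209 209,72 72,182 182,19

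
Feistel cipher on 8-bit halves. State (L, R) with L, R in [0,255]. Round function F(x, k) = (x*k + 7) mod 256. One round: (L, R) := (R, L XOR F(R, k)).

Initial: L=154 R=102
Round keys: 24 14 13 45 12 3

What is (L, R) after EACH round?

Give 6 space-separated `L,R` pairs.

Answer: 102,13 13,219 219,43 43,77 77,136 136,210

Derivation:
Round 1 (k=24): L=102 R=13
Round 2 (k=14): L=13 R=219
Round 3 (k=13): L=219 R=43
Round 4 (k=45): L=43 R=77
Round 5 (k=12): L=77 R=136
Round 6 (k=3): L=136 R=210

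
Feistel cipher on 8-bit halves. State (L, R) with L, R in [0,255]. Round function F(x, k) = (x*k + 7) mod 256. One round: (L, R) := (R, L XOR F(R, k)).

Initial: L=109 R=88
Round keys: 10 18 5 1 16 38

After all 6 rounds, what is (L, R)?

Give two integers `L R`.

Answer: 139 185

Derivation:
Round 1 (k=10): L=88 R=26
Round 2 (k=18): L=26 R=131
Round 3 (k=5): L=131 R=140
Round 4 (k=1): L=140 R=16
Round 5 (k=16): L=16 R=139
Round 6 (k=38): L=139 R=185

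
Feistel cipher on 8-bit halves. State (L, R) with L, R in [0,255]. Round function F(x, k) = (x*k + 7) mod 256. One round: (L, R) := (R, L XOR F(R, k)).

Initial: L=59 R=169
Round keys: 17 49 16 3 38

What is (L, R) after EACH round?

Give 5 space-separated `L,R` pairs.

Answer: 169,123 123,59 59,204 204,80 80,43

Derivation:
Round 1 (k=17): L=169 R=123
Round 2 (k=49): L=123 R=59
Round 3 (k=16): L=59 R=204
Round 4 (k=3): L=204 R=80
Round 5 (k=38): L=80 R=43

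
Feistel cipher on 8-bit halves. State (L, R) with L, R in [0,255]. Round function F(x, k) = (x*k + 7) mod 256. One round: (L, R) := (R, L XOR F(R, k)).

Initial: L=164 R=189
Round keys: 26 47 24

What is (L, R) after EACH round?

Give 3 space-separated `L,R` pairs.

Round 1 (k=26): L=189 R=157
Round 2 (k=47): L=157 R=103
Round 3 (k=24): L=103 R=50

Answer: 189,157 157,103 103,50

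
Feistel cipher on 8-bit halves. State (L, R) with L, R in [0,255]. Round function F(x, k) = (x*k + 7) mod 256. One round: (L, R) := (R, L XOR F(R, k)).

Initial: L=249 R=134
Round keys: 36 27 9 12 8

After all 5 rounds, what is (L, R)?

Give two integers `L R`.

Answer: 104 111

Derivation:
Round 1 (k=36): L=134 R=38
Round 2 (k=27): L=38 R=143
Round 3 (k=9): L=143 R=40
Round 4 (k=12): L=40 R=104
Round 5 (k=8): L=104 R=111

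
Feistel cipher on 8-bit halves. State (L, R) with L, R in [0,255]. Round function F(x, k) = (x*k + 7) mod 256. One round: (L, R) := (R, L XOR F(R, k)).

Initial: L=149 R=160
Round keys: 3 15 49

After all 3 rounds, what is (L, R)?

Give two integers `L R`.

Round 1 (k=3): L=160 R=114
Round 2 (k=15): L=114 R=21
Round 3 (k=49): L=21 R=126

Answer: 21 126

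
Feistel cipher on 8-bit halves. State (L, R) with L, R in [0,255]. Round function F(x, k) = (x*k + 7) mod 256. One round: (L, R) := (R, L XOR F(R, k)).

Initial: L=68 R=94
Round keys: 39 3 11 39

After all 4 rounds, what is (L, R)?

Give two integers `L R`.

Answer: 26 253

Derivation:
Round 1 (k=39): L=94 R=29
Round 2 (k=3): L=29 R=0
Round 3 (k=11): L=0 R=26
Round 4 (k=39): L=26 R=253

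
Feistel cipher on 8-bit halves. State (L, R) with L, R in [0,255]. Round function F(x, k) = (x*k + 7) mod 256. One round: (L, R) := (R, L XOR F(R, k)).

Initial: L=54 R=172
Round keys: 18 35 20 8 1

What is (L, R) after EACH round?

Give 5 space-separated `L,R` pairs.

Answer: 172,41 41,14 14,54 54,185 185,246

Derivation:
Round 1 (k=18): L=172 R=41
Round 2 (k=35): L=41 R=14
Round 3 (k=20): L=14 R=54
Round 4 (k=8): L=54 R=185
Round 5 (k=1): L=185 R=246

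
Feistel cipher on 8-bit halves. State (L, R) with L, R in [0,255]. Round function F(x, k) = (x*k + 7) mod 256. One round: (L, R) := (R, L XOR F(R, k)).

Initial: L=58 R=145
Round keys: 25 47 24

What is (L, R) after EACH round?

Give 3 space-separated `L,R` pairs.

Answer: 145,10 10,76 76,45

Derivation:
Round 1 (k=25): L=145 R=10
Round 2 (k=47): L=10 R=76
Round 3 (k=24): L=76 R=45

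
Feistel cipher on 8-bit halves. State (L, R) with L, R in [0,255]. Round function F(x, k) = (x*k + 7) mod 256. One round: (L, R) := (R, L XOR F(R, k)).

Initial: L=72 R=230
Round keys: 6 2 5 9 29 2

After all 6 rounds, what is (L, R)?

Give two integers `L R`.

Round 1 (k=6): L=230 R=35
Round 2 (k=2): L=35 R=171
Round 3 (k=5): L=171 R=125
Round 4 (k=9): L=125 R=199
Round 5 (k=29): L=199 R=239
Round 6 (k=2): L=239 R=34

Answer: 239 34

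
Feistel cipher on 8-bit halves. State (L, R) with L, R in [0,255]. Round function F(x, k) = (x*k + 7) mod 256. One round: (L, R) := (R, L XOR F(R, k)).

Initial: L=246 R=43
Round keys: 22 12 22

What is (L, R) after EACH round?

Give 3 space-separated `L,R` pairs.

Round 1 (k=22): L=43 R=79
Round 2 (k=12): L=79 R=144
Round 3 (k=22): L=144 R=40

Answer: 43,79 79,144 144,40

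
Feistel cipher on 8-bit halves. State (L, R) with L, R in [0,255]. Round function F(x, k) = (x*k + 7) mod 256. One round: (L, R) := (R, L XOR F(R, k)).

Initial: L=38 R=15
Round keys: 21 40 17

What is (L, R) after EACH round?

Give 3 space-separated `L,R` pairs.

Round 1 (k=21): L=15 R=100
Round 2 (k=40): L=100 R=168
Round 3 (k=17): L=168 R=75

Answer: 15,100 100,168 168,75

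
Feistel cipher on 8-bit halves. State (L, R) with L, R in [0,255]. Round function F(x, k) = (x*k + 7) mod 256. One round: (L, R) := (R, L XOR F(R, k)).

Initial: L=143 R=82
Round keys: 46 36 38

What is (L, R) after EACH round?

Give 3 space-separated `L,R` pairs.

Round 1 (k=46): L=82 R=76
Round 2 (k=36): L=76 R=229
Round 3 (k=38): L=229 R=73

Answer: 82,76 76,229 229,73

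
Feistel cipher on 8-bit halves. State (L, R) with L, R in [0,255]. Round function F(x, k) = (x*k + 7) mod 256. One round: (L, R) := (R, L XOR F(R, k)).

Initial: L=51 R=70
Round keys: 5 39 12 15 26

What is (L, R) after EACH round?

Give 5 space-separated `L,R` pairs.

Answer: 70,86 86,103 103,141 141,45 45,20

Derivation:
Round 1 (k=5): L=70 R=86
Round 2 (k=39): L=86 R=103
Round 3 (k=12): L=103 R=141
Round 4 (k=15): L=141 R=45
Round 5 (k=26): L=45 R=20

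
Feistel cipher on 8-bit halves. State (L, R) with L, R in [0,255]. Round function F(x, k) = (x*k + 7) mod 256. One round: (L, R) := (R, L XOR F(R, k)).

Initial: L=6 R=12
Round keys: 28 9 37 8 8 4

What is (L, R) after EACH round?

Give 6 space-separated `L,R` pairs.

Answer: 12,81 81,236 236,114 114,123 123,173 173,192

Derivation:
Round 1 (k=28): L=12 R=81
Round 2 (k=9): L=81 R=236
Round 3 (k=37): L=236 R=114
Round 4 (k=8): L=114 R=123
Round 5 (k=8): L=123 R=173
Round 6 (k=4): L=173 R=192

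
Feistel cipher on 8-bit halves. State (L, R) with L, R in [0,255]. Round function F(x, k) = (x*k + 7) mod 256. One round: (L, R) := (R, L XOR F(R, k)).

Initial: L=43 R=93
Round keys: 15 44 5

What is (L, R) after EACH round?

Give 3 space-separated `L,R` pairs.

Round 1 (k=15): L=93 R=81
Round 2 (k=44): L=81 R=174
Round 3 (k=5): L=174 R=60

Answer: 93,81 81,174 174,60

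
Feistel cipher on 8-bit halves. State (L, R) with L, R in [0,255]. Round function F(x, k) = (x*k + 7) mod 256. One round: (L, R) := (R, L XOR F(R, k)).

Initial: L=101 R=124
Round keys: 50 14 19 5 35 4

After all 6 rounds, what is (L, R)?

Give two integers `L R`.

Round 1 (k=50): L=124 R=90
Round 2 (k=14): L=90 R=143
Round 3 (k=19): L=143 R=254
Round 4 (k=5): L=254 R=114
Round 5 (k=35): L=114 R=99
Round 6 (k=4): L=99 R=225

Answer: 99 225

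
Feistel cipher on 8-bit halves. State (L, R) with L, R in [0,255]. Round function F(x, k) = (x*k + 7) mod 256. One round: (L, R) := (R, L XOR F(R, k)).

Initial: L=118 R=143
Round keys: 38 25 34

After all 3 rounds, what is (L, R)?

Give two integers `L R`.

Round 1 (k=38): L=143 R=55
Round 2 (k=25): L=55 R=233
Round 3 (k=34): L=233 R=206

Answer: 233 206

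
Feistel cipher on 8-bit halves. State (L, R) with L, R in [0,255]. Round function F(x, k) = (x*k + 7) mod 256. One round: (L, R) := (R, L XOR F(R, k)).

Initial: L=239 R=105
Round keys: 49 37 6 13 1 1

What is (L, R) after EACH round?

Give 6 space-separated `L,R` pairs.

Answer: 105,207 207,155 155,102 102,174 174,211 211,116

Derivation:
Round 1 (k=49): L=105 R=207
Round 2 (k=37): L=207 R=155
Round 3 (k=6): L=155 R=102
Round 4 (k=13): L=102 R=174
Round 5 (k=1): L=174 R=211
Round 6 (k=1): L=211 R=116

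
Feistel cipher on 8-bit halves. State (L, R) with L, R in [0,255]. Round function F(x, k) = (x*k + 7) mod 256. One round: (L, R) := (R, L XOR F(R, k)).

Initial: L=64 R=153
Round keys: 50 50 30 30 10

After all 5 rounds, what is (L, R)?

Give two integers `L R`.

Answer: 187 27

Derivation:
Round 1 (k=50): L=153 R=169
Round 2 (k=50): L=169 R=144
Round 3 (k=30): L=144 R=78
Round 4 (k=30): L=78 R=187
Round 5 (k=10): L=187 R=27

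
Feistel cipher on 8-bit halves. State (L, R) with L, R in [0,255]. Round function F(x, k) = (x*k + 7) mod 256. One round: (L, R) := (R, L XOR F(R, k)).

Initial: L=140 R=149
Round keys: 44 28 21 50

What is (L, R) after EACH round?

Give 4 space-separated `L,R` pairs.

Answer: 149,47 47,190 190,178 178,117

Derivation:
Round 1 (k=44): L=149 R=47
Round 2 (k=28): L=47 R=190
Round 3 (k=21): L=190 R=178
Round 4 (k=50): L=178 R=117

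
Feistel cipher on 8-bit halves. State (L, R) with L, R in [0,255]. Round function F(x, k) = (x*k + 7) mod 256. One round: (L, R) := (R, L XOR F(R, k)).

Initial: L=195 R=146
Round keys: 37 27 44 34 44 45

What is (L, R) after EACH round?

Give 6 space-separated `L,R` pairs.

Round 1 (k=37): L=146 R=226
Round 2 (k=27): L=226 R=79
Round 3 (k=44): L=79 R=121
Round 4 (k=34): L=121 R=86
Round 5 (k=44): L=86 R=182
Round 6 (k=45): L=182 R=83

Answer: 146,226 226,79 79,121 121,86 86,182 182,83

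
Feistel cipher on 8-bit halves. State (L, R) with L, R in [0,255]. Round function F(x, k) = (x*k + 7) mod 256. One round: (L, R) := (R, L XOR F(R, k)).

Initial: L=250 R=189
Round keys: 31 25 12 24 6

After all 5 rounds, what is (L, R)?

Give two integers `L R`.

Answer: 69 74

Derivation:
Round 1 (k=31): L=189 R=16
Round 2 (k=25): L=16 R=42
Round 3 (k=12): L=42 R=239
Round 4 (k=24): L=239 R=69
Round 5 (k=6): L=69 R=74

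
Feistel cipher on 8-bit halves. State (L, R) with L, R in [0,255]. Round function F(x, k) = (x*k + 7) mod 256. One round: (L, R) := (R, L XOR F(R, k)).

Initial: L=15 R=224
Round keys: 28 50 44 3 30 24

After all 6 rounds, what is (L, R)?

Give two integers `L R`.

Round 1 (k=28): L=224 R=136
Round 2 (k=50): L=136 R=119
Round 3 (k=44): L=119 R=243
Round 4 (k=3): L=243 R=151
Round 5 (k=30): L=151 R=74
Round 6 (k=24): L=74 R=96

Answer: 74 96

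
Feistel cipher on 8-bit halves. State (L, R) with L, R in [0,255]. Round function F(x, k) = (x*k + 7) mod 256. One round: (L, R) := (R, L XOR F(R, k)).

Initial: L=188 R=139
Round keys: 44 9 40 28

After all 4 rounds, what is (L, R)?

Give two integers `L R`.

Round 1 (k=44): L=139 R=87
Round 2 (k=9): L=87 R=157
Round 3 (k=40): L=157 R=216
Round 4 (k=28): L=216 R=58

Answer: 216 58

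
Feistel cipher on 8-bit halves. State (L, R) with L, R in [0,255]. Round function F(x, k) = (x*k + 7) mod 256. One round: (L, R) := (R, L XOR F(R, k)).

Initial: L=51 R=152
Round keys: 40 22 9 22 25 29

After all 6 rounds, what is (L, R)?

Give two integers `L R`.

Answer: 9 120

Derivation:
Round 1 (k=40): L=152 R=244
Round 2 (k=22): L=244 R=103
Round 3 (k=9): L=103 R=82
Round 4 (k=22): L=82 R=116
Round 5 (k=25): L=116 R=9
Round 6 (k=29): L=9 R=120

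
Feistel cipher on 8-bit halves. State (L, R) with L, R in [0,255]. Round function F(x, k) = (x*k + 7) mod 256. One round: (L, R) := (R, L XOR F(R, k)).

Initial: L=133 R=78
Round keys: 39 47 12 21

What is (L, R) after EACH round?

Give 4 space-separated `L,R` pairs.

Answer: 78,108 108,149 149,111 111,183

Derivation:
Round 1 (k=39): L=78 R=108
Round 2 (k=47): L=108 R=149
Round 3 (k=12): L=149 R=111
Round 4 (k=21): L=111 R=183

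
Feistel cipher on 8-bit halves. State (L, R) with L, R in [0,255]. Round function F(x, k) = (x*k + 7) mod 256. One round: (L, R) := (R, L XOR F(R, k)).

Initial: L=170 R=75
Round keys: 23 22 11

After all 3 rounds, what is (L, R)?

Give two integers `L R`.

Round 1 (k=23): L=75 R=110
Round 2 (k=22): L=110 R=48
Round 3 (k=11): L=48 R=121

Answer: 48 121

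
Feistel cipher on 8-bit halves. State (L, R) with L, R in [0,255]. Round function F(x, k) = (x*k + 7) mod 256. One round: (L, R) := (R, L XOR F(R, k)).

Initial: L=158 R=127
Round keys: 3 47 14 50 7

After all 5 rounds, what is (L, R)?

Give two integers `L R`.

Answer: 219 221

Derivation:
Round 1 (k=3): L=127 R=26
Round 2 (k=47): L=26 R=178
Round 3 (k=14): L=178 R=217
Round 4 (k=50): L=217 R=219
Round 5 (k=7): L=219 R=221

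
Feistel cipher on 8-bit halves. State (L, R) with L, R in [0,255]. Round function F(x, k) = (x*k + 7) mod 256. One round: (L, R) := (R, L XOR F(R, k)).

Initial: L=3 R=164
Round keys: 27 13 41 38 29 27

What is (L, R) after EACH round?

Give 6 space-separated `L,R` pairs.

Answer: 164,80 80,179 179,226 226,32 32,69 69,110

Derivation:
Round 1 (k=27): L=164 R=80
Round 2 (k=13): L=80 R=179
Round 3 (k=41): L=179 R=226
Round 4 (k=38): L=226 R=32
Round 5 (k=29): L=32 R=69
Round 6 (k=27): L=69 R=110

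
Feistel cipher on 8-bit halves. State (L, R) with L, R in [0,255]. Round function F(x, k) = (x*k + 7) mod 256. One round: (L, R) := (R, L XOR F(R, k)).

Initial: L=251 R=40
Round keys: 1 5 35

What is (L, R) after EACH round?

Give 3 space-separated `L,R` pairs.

Round 1 (k=1): L=40 R=212
Round 2 (k=5): L=212 R=3
Round 3 (k=35): L=3 R=164

Answer: 40,212 212,3 3,164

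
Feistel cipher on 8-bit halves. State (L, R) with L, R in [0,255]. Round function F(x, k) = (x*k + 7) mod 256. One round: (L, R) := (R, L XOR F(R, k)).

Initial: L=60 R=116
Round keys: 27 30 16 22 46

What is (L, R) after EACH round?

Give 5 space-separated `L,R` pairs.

Round 1 (k=27): L=116 R=127
Round 2 (k=30): L=127 R=157
Round 3 (k=16): L=157 R=168
Round 4 (k=22): L=168 R=234
Round 5 (k=46): L=234 R=187

Answer: 116,127 127,157 157,168 168,234 234,187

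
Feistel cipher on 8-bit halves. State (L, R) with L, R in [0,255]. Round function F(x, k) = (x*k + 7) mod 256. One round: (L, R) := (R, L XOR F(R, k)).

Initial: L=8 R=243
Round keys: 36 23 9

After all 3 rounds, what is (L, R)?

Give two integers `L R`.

Answer: 167 221

Derivation:
Round 1 (k=36): L=243 R=59
Round 2 (k=23): L=59 R=167
Round 3 (k=9): L=167 R=221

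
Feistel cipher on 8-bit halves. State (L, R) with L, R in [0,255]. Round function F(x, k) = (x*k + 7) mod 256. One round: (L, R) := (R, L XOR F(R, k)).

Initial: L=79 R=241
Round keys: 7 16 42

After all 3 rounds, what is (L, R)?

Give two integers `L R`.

Answer: 230 18

Derivation:
Round 1 (k=7): L=241 R=209
Round 2 (k=16): L=209 R=230
Round 3 (k=42): L=230 R=18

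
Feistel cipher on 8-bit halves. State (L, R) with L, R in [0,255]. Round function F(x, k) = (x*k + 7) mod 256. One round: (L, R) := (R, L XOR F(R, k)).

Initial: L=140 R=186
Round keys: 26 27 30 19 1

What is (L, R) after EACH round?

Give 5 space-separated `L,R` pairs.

Answer: 186,103 103,94 94,108 108,85 85,48

Derivation:
Round 1 (k=26): L=186 R=103
Round 2 (k=27): L=103 R=94
Round 3 (k=30): L=94 R=108
Round 4 (k=19): L=108 R=85
Round 5 (k=1): L=85 R=48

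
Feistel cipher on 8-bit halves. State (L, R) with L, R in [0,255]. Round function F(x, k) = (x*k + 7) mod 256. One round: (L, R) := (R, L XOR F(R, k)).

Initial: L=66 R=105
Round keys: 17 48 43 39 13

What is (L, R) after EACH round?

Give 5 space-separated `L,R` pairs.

Answer: 105,66 66,14 14,35 35,82 82,18

Derivation:
Round 1 (k=17): L=105 R=66
Round 2 (k=48): L=66 R=14
Round 3 (k=43): L=14 R=35
Round 4 (k=39): L=35 R=82
Round 5 (k=13): L=82 R=18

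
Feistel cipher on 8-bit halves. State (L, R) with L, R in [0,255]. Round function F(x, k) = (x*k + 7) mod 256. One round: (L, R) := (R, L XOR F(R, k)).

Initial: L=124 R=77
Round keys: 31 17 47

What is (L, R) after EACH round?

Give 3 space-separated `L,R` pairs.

Answer: 77,38 38,192 192,97

Derivation:
Round 1 (k=31): L=77 R=38
Round 2 (k=17): L=38 R=192
Round 3 (k=47): L=192 R=97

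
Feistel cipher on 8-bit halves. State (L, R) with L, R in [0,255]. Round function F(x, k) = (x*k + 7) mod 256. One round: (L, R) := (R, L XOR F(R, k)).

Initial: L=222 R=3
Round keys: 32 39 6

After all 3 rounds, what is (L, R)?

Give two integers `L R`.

Answer: 53 252

Derivation:
Round 1 (k=32): L=3 R=185
Round 2 (k=39): L=185 R=53
Round 3 (k=6): L=53 R=252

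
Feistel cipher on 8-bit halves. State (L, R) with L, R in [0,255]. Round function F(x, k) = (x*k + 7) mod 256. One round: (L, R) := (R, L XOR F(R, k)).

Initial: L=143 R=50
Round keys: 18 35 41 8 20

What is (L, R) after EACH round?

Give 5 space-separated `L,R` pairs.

Round 1 (k=18): L=50 R=4
Round 2 (k=35): L=4 R=161
Round 3 (k=41): L=161 R=212
Round 4 (k=8): L=212 R=6
Round 5 (k=20): L=6 R=171

Answer: 50,4 4,161 161,212 212,6 6,171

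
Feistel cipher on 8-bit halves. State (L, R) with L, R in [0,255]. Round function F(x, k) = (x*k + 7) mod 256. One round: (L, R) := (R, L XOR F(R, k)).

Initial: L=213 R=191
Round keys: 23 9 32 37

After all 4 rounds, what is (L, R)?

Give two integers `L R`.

Answer: 130 122

Derivation:
Round 1 (k=23): L=191 R=229
Round 2 (k=9): L=229 R=171
Round 3 (k=32): L=171 R=130
Round 4 (k=37): L=130 R=122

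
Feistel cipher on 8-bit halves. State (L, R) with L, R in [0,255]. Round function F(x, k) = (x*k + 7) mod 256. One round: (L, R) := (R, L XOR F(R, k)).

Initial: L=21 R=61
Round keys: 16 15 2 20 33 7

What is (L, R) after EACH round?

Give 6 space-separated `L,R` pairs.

Answer: 61,194 194,88 88,117 117,115 115,175 175,163

Derivation:
Round 1 (k=16): L=61 R=194
Round 2 (k=15): L=194 R=88
Round 3 (k=2): L=88 R=117
Round 4 (k=20): L=117 R=115
Round 5 (k=33): L=115 R=175
Round 6 (k=7): L=175 R=163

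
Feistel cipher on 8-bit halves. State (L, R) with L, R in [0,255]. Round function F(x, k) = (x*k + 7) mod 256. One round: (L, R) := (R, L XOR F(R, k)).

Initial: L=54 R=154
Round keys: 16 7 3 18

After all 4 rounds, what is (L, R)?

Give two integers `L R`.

Round 1 (k=16): L=154 R=145
Round 2 (k=7): L=145 R=100
Round 3 (k=3): L=100 R=162
Round 4 (k=18): L=162 R=15

Answer: 162 15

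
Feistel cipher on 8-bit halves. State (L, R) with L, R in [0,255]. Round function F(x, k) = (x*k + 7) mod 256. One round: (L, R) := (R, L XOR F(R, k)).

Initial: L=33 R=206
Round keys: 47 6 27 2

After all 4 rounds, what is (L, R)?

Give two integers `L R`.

Answer: 82 178

Derivation:
Round 1 (k=47): L=206 R=248
Round 2 (k=6): L=248 R=25
Round 3 (k=27): L=25 R=82
Round 4 (k=2): L=82 R=178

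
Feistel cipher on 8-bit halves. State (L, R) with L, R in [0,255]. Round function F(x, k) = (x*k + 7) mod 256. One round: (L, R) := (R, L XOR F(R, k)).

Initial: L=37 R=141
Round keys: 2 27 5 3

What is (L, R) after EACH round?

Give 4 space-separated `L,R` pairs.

Round 1 (k=2): L=141 R=4
Round 2 (k=27): L=4 R=254
Round 3 (k=5): L=254 R=249
Round 4 (k=3): L=249 R=12

Answer: 141,4 4,254 254,249 249,12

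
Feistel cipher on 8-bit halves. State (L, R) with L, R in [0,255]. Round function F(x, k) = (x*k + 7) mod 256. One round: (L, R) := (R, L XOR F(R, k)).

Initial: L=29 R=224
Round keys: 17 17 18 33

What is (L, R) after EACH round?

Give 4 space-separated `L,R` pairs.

Answer: 224,250 250,65 65,99 99,139

Derivation:
Round 1 (k=17): L=224 R=250
Round 2 (k=17): L=250 R=65
Round 3 (k=18): L=65 R=99
Round 4 (k=33): L=99 R=139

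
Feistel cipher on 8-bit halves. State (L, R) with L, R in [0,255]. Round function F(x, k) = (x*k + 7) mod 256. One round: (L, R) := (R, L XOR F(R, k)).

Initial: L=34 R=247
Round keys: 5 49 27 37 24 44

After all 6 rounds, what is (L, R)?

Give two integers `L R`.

Answer: 144 101

Derivation:
Round 1 (k=5): L=247 R=248
Round 2 (k=49): L=248 R=136
Round 3 (k=27): L=136 R=167
Round 4 (k=37): L=167 R=162
Round 5 (k=24): L=162 R=144
Round 6 (k=44): L=144 R=101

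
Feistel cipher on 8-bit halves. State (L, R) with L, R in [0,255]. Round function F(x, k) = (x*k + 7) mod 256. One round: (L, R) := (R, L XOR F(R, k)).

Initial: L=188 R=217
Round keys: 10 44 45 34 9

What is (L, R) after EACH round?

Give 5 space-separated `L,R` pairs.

Answer: 217,61 61,90 90,228 228,21 21,32

Derivation:
Round 1 (k=10): L=217 R=61
Round 2 (k=44): L=61 R=90
Round 3 (k=45): L=90 R=228
Round 4 (k=34): L=228 R=21
Round 5 (k=9): L=21 R=32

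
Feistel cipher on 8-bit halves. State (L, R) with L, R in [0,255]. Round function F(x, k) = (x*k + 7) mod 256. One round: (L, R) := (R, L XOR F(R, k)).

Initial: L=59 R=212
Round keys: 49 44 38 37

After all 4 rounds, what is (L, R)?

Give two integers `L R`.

Round 1 (k=49): L=212 R=160
Round 2 (k=44): L=160 R=83
Round 3 (k=38): L=83 R=249
Round 4 (k=37): L=249 R=87

Answer: 249 87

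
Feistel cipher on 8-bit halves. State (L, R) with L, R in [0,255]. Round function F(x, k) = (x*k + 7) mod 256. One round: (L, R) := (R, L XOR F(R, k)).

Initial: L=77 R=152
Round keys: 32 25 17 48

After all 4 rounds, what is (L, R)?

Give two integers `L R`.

Round 1 (k=32): L=152 R=74
Round 2 (k=25): L=74 R=217
Round 3 (k=17): L=217 R=58
Round 4 (k=48): L=58 R=62

Answer: 58 62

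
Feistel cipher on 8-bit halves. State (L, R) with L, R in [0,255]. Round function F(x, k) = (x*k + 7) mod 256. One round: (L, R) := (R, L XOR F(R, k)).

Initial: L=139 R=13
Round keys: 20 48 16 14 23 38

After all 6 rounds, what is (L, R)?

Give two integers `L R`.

Round 1 (k=20): L=13 R=128
Round 2 (k=48): L=128 R=10
Round 3 (k=16): L=10 R=39
Round 4 (k=14): L=39 R=35
Round 5 (k=23): L=35 R=11
Round 6 (k=38): L=11 R=138

Answer: 11 138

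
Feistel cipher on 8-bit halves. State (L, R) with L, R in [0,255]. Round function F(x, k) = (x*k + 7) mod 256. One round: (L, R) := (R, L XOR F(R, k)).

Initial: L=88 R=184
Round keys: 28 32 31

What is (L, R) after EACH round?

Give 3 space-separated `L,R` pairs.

Answer: 184,127 127,95 95,247

Derivation:
Round 1 (k=28): L=184 R=127
Round 2 (k=32): L=127 R=95
Round 3 (k=31): L=95 R=247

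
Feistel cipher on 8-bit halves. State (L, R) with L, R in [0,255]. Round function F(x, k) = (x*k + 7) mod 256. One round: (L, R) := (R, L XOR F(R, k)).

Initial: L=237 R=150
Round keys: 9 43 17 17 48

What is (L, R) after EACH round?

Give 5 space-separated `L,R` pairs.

Answer: 150,160 160,113 113,40 40,222 222,143

Derivation:
Round 1 (k=9): L=150 R=160
Round 2 (k=43): L=160 R=113
Round 3 (k=17): L=113 R=40
Round 4 (k=17): L=40 R=222
Round 5 (k=48): L=222 R=143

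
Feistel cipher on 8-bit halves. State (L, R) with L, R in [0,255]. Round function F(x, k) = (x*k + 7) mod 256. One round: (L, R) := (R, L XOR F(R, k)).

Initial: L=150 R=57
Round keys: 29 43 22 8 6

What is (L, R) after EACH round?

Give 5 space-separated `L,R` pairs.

Answer: 57,234 234,108 108,165 165,67 67,60

Derivation:
Round 1 (k=29): L=57 R=234
Round 2 (k=43): L=234 R=108
Round 3 (k=22): L=108 R=165
Round 4 (k=8): L=165 R=67
Round 5 (k=6): L=67 R=60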